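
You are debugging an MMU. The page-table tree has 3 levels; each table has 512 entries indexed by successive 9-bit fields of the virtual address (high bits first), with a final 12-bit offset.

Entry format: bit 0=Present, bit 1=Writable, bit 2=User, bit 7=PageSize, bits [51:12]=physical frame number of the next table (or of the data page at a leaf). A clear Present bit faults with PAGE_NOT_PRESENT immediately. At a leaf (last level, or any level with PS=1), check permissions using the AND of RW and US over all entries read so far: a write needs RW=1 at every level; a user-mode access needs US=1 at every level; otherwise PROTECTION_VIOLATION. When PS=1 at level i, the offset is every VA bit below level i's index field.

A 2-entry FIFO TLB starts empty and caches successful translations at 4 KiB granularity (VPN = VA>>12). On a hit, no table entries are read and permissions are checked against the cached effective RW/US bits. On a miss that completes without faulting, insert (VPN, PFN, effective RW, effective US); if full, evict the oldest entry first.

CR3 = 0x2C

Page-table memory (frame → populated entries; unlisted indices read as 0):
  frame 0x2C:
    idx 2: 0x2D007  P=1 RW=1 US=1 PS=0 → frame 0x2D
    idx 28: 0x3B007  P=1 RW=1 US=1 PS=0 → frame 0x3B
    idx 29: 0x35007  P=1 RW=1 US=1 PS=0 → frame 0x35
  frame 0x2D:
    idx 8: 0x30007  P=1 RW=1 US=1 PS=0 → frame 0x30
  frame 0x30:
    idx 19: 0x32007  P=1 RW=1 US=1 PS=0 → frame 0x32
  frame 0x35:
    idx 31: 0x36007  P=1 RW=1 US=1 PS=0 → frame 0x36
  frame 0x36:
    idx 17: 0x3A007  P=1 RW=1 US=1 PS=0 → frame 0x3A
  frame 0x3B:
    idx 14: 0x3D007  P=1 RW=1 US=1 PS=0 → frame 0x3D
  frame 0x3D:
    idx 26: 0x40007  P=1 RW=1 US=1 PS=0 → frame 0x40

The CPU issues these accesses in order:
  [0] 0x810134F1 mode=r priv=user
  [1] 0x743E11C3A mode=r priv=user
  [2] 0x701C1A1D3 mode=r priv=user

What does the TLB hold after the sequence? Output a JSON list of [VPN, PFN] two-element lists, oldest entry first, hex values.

Walk each access:
#0 VA=0x810134F1 (r,user):
  lvl0: tbl 0x2C, slot 2 ⇒ 0x2D007 (P1/RW1/US1/PS0)
  lvl1: tbl 0x2D, slot 8 ⇒ 0x30007 (P1/RW1/US1/PS0)
  lvl2: tbl 0x30, slot 19 ⇒ 0x32007 (P1/RW1/US1/PS0)
  ✓ 0x324F1  — 3 lookups
#1 VA=0x743E11C3A (r,user):
  lvl0: tbl 0x2C, slot 29 ⇒ 0x35007 (P1/RW1/US1/PS0)
  lvl1: tbl 0x35, slot 31 ⇒ 0x36007 (P1/RW1/US1/PS0)
  lvl2: tbl 0x36, slot 17 ⇒ 0x3A007 (P1/RW1/US1/PS0)
  ✓ 0x3AC3A  — 3 lookups
#2 VA=0x701C1A1D3 (r,user):
  lvl0: tbl 0x2C, slot 28 ⇒ 0x3B007 (P1/RW1/US1/PS0)
  lvl1: tbl 0x3B, slot 14 ⇒ 0x3D007 (P1/RW1/US1/PS0)
  lvl2: tbl 0x3D, slot 26 ⇒ 0x40007 (P1/RW1/US1/PS0)
  ✓ 0x401D3  — 3 lookups

TLB: [["0x743E11", "0x3A"], ["0x701C1A", "0x40"]]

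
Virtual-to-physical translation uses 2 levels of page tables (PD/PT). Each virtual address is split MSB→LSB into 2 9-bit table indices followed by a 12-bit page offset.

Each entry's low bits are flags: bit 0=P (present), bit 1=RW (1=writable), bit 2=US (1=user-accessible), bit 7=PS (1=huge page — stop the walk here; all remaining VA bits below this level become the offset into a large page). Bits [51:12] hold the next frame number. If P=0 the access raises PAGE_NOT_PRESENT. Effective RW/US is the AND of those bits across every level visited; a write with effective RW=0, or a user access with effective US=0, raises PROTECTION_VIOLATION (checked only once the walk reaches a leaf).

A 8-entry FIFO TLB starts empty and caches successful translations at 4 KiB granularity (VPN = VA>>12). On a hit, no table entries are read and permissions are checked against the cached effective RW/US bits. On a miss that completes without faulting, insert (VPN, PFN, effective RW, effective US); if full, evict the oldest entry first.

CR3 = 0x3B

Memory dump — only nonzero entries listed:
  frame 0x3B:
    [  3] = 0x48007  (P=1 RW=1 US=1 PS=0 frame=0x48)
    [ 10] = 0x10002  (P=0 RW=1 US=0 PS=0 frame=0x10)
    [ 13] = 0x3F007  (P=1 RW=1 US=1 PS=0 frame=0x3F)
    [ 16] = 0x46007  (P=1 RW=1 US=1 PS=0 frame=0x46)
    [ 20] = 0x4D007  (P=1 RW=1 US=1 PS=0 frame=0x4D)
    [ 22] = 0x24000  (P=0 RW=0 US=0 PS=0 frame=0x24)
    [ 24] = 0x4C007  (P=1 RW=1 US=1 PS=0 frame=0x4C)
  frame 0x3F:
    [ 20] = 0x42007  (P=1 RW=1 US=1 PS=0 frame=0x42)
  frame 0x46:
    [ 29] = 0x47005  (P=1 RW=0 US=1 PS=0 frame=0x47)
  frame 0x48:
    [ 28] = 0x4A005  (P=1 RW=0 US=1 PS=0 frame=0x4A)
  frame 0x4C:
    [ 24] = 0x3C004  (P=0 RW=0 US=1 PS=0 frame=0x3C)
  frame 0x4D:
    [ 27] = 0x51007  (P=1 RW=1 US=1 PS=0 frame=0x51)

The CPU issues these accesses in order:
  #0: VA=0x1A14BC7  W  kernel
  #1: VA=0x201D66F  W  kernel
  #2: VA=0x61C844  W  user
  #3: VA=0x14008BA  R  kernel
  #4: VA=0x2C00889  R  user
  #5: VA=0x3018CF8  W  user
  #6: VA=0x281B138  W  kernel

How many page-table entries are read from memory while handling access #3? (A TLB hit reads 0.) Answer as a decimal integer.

Walk each access:
#0 VA=0x1A14BC7 (w,kernel):
  L0: frame=0x3B idx=13 entry=0x3F007 [P=1 RW=1 US=1 PS=0]
  L1: frame=0x3F idx=20 entry=0x42007 [P=1 RW=1 US=1 PS=0]
  ⇒ phys 0x42BC7  [2 reads]
#1 VA=0x201D66F (w,kernel):
  L0: frame=0x3B idx=16 entry=0x46007 [P=1 RW=1 US=1 PS=0]
  L1: frame=0x46 idx=29 entry=0x47005 [P=1 RW=0 US=1 PS=0]
  ✗ PROTECTION_VIOLATION  [2 reads]
#2 VA=0x61C844 (w,user):
  L0: frame=0x3B idx=3 entry=0x48007 [P=1 RW=1 US=1 PS=0]
  L1: frame=0x48 idx=28 entry=0x4A005 [P=1 RW=0 US=1 PS=0]
  ✗ PROTECTION_VIOLATION  [2 reads]
#3 VA=0x14008BA (r,kernel):
  L0: frame=0x3B idx=10 entry=0x10002 [P=0 RW=1 US=0 PS=0]
  ✗ PAGE_NOT_PRESENT  [1 reads]
#4 VA=0x2C00889 (r,user):
  L0: frame=0x3B idx=22 entry=0x24000 [P=0 RW=0 US=0 PS=0]
  ✗ PAGE_NOT_PRESENT  [1 reads]
#5 VA=0x3018CF8 (w,user):
  L0: frame=0x3B idx=24 entry=0x4C007 [P=1 RW=1 US=1 PS=0]
  L1: frame=0x4C idx=24 entry=0x3C004 [P=0 RW=0 US=1 PS=0]
  ✗ PAGE_NOT_PRESENT  [2 reads]
#6 VA=0x281B138 (w,kernel):
  L0: frame=0x3B idx=20 entry=0x4D007 [P=1 RW=1 US=1 PS=0]
  L1: frame=0x4D idx=27 entry=0x51007 [P=1 RW=1 US=1 PS=0]
  ⇒ phys 0x51138  [2 reads]

Entries read for #3: 1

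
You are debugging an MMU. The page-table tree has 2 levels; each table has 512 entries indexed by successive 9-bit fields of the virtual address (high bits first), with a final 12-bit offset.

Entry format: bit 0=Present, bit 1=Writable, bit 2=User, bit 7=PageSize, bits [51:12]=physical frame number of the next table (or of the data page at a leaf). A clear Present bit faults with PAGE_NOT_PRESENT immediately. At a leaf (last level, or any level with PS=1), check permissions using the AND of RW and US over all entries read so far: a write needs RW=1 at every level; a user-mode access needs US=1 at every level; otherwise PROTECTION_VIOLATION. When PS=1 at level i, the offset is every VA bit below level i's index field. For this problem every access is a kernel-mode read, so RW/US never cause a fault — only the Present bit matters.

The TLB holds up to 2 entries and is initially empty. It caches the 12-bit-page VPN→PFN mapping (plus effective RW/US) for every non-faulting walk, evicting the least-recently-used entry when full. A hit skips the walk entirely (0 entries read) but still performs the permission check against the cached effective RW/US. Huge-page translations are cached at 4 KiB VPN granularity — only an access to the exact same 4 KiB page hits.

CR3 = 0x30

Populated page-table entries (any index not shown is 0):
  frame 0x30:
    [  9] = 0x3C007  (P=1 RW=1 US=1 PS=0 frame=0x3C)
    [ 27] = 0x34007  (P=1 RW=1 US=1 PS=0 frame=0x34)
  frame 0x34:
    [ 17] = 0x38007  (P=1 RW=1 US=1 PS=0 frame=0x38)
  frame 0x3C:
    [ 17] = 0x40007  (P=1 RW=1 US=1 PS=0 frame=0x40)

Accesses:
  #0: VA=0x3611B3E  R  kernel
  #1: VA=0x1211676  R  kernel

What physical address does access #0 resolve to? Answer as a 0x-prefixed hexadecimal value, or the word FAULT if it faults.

Trace:
#0 VA=0x3611B3E (r,kernel):
  L0: frame=0x30 idx=27 entry=0x34007 [P=1 RW=1 US=1 PS=0]
  L1: frame=0x34 idx=17 entry=0x38007 [P=1 RW=1 US=1 PS=0]
  ⇒ phys 0x38B3E  [2 reads]
#1 VA=0x1211676 (r,kernel):
  L0: frame=0x30 idx=9 entry=0x3C007 [P=1 RW=1 US=1 PS=0]
  L1: frame=0x3C idx=17 entry=0x40007 [P=1 RW=1 US=1 PS=0]
  ⇒ phys 0x40676  [2 reads]

Access #0 PA: 0x38B3E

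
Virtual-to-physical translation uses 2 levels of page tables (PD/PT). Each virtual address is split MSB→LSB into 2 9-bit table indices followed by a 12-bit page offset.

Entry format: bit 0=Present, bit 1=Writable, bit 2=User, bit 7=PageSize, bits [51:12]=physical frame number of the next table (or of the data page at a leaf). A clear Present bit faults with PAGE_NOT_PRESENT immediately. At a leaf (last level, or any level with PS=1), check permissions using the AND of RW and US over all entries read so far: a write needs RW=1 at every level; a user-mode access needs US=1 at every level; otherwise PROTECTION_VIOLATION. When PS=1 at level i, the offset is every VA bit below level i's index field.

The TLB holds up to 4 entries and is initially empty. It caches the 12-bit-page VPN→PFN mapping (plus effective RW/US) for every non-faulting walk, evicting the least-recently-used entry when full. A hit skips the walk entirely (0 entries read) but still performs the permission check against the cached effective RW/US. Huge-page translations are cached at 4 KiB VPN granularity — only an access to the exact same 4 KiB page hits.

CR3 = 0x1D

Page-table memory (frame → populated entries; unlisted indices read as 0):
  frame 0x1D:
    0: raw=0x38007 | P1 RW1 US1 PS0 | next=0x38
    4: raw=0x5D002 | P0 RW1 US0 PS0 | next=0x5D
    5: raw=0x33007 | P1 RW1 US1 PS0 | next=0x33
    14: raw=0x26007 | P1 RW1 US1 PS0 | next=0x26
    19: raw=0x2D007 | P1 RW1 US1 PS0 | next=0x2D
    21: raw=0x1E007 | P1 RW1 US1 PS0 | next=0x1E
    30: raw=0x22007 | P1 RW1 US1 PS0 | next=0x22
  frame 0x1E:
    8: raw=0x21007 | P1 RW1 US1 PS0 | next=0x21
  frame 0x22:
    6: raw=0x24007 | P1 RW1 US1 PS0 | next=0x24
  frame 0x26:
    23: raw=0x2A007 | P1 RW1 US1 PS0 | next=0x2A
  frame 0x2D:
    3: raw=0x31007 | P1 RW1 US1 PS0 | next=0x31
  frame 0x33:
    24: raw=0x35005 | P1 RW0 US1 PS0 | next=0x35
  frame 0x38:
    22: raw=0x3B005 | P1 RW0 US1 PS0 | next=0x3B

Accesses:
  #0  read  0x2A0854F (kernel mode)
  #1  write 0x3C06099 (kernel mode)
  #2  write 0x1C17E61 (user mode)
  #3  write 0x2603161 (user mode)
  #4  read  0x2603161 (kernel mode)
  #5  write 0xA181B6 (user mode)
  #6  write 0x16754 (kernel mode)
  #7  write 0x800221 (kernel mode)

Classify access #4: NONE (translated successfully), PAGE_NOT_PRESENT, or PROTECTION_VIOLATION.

Walk each access:
#0 VA=0x2A0854F (r,kernel):
  L0: frame=0x1D idx=21 entry=0x1E007 [P=1 RW=1 US=1 PS=0]
  L1: frame=0x1E idx=8 entry=0x21007 [P=1 RW=1 US=1 PS=0]
  → PA=0x2154F  (2 entries read)
#1 VA=0x3C06099 (w,kernel):
  L0: frame=0x1D idx=30 entry=0x22007 [P=1 RW=1 US=1 PS=0]
  L1: frame=0x22 idx=6 entry=0x24007 [P=1 RW=1 US=1 PS=0]
  → PA=0x24099  (2 entries read)
#2 VA=0x1C17E61 (w,user):
  L0: frame=0x1D idx=14 entry=0x26007 [P=1 RW=1 US=1 PS=0]
  L1: frame=0x26 idx=23 entry=0x2A007 [P=1 RW=1 US=1 PS=0]
  → PA=0x2AE61  (2 entries read)
#3 VA=0x2603161 (w,user):
  L0: frame=0x1D idx=19 entry=0x2D007 [P=1 RW=1 US=1 PS=0]
  L1: frame=0x2D idx=3 entry=0x31007 [P=1 RW=1 US=1 PS=0]
  → PA=0x31161  (2 entries read)
#4 VA=0x2603161 (r,kernel):
  TLB hit vpn=0x2603 → PA=0x31161
#5 VA=0xA181B6 (w,user):
  L0: frame=0x1D idx=5 entry=0x33007 [P=1 RW=1 US=1 PS=0]
  L1: frame=0x33 idx=24 entry=0x35005 [P=1 RW=0 US=1 PS=0]
  ✗ PROTECTION_VIOLATION  [2 reads]
#6 VA=0x16754 (w,kernel):
  L0: frame=0x1D idx=0 entry=0x38007 [P=1 RW=1 US=1 PS=0]
  L1: frame=0x38 idx=22 entry=0x3B005 [P=1 RW=0 US=1 PS=0]
  ✗ PROTECTION_VIOLATION  [2 reads]
#7 VA=0x800221 (w,kernel):
  L0: frame=0x1D idx=4 entry=0x5D002 [P=0 RW=1 US=0 PS=0]
  ✗ PAGE_NOT_PRESENT  [1 reads]

Access #4 fault: NONE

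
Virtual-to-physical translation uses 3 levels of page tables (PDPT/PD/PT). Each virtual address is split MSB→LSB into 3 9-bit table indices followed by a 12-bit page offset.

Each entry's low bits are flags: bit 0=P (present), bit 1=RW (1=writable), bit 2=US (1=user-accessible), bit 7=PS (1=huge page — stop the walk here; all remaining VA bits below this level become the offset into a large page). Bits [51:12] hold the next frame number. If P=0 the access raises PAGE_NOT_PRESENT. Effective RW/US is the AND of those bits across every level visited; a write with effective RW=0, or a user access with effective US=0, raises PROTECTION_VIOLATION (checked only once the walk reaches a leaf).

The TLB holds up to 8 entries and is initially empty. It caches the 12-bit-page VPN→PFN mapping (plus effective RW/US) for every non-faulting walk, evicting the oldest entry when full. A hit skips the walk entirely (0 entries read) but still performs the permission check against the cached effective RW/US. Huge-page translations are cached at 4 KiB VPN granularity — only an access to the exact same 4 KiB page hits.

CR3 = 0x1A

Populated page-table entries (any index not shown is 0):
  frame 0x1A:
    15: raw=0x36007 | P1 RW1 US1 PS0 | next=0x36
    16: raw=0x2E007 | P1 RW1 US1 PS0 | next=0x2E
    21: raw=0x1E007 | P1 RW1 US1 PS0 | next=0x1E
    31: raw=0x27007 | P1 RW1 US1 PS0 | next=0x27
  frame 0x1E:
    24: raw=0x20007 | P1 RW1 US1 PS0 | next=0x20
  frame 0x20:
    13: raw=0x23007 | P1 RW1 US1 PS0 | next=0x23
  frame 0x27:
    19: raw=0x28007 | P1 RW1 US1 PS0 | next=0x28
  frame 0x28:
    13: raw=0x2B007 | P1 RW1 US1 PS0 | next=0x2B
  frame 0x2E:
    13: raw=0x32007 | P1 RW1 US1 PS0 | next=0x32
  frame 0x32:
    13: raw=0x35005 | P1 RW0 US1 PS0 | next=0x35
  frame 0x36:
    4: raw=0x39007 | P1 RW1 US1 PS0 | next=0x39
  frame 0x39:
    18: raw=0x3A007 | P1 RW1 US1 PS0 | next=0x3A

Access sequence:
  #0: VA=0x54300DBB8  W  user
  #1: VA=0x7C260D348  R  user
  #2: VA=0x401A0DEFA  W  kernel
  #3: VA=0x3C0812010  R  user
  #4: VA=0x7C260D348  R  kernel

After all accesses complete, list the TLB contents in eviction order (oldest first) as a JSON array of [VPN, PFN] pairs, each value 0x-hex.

Walk each access:
#0 VA=0x54300DBB8 (w,user):
  lvl0: tbl 0x1A, slot 21 ⇒ 0x1E007 (P1/RW1/US1/PS0)
  lvl1: tbl 0x1E, slot 24 ⇒ 0x20007 (P1/RW1/US1/PS0)
  lvl2: tbl 0x20, slot 13 ⇒ 0x23007 (P1/RW1/US1/PS0)
  ✓ 0x23BB8  — 3 lookups
#1 VA=0x7C260D348 (r,user):
  lvl0: tbl 0x1A, slot 31 ⇒ 0x27007 (P1/RW1/US1/PS0)
  lvl1: tbl 0x27, slot 19 ⇒ 0x28007 (P1/RW1/US1/PS0)
  lvl2: tbl 0x28, slot 13 ⇒ 0x2B007 (P1/RW1/US1/PS0)
  ✓ 0x2B348  — 3 lookups
#2 VA=0x401A0DEFA (w,kernel):
  lvl0: tbl 0x1A, slot 16 ⇒ 0x2E007 (P1/RW1/US1/PS0)
  lvl1: tbl 0x2E, slot 13 ⇒ 0x32007 (P1/RW1/US1/PS0)
  lvl2: tbl 0x32, slot 13 ⇒ 0x35005 (P1/RW0/US1/PS0)
  → PROTECTION_VIOLATION  (3 entries read)
#3 VA=0x3C0812010 (r,user):
  lvl0: tbl 0x1A, slot 15 ⇒ 0x36007 (P1/RW1/US1/PS0)
  lvl1: tbl 0x36, slot 4 ⇒ 0x39007 (P1/RW1/US1/PS0)
  lvl2: tbl 0x39, slot 18 ⇒ 0x3A007 (P1/RW1/US1/PS0)
  ✓ 0x3A010  — 3 lookups
#4 VA=0x7C260D348 (r,kernel):
  TLB hit vpn=0x7C260D → PA=0x2B348

TLB: [["0x54300D", "0x23"], ["0x7C260D", "0x2B"], ["0x3C0812", "0x3A"]]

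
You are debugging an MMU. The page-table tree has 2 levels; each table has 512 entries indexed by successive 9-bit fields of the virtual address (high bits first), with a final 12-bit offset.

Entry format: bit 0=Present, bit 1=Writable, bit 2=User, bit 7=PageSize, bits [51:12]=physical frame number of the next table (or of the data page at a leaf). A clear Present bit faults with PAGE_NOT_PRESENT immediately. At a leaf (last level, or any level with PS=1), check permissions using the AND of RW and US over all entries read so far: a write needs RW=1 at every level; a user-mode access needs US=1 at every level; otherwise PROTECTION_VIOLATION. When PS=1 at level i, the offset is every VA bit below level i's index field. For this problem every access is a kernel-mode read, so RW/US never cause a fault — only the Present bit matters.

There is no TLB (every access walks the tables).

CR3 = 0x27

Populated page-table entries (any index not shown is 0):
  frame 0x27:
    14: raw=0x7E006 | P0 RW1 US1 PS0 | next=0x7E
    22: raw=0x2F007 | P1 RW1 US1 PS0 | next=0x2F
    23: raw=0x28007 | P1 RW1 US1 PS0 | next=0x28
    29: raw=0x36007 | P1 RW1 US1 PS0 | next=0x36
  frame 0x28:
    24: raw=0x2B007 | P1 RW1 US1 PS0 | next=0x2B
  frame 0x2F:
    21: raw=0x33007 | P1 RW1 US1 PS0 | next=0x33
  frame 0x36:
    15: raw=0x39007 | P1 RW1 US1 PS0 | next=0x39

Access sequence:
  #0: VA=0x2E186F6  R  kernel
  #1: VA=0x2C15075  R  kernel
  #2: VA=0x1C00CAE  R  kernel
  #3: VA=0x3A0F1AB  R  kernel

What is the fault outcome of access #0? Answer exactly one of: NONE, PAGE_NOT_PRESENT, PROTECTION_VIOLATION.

Walk each access:
#0 VA=0x2E186F6 (r,kernel):
  L0: frame=0x27 idx=23 entry=0x28007 [P=1 RW=1 US=1 PS=0]
  L1: frame=0x28 idx=24 entry=0x2B007 [P=1 RW=1 US=1 PS=0]
  ⇒ phys 0x2B6F6  [2 reads]
#1 VA=0x2C15075 (r,kernel):
  L0: frame=0x27 idx=22 entry=0x2F007 [P=1 RW=1 US=1 PS=0]
  L1: frame=0x2F idx=21 entry=0x33007 [P=1 RW=1 US=1 PS=0]
  ⇒ phys 0x33075  [2 reads]
#2 VA=0x1C00CAE (r,kernel):
  L0: frame=0x27 idx=14 entry=0x7E006 [P=0 RW=1 US=1 PS=0]
  → PAGE_NOT_PRESENT  (1 entries read)
#3 VA=0x3A0F1AB (r,kernel):
  L0: frame=0x27 idx=29 entry=0x36007 [P=1 RW=1 US=1 PS=0]
  L1: frame=0x36 idx=15 entry=0x39007 [P=1 RW=1 US=1 PS=0]
  ⇒ phys 0x391AB  [2 reads]

Access #0 fault: NONE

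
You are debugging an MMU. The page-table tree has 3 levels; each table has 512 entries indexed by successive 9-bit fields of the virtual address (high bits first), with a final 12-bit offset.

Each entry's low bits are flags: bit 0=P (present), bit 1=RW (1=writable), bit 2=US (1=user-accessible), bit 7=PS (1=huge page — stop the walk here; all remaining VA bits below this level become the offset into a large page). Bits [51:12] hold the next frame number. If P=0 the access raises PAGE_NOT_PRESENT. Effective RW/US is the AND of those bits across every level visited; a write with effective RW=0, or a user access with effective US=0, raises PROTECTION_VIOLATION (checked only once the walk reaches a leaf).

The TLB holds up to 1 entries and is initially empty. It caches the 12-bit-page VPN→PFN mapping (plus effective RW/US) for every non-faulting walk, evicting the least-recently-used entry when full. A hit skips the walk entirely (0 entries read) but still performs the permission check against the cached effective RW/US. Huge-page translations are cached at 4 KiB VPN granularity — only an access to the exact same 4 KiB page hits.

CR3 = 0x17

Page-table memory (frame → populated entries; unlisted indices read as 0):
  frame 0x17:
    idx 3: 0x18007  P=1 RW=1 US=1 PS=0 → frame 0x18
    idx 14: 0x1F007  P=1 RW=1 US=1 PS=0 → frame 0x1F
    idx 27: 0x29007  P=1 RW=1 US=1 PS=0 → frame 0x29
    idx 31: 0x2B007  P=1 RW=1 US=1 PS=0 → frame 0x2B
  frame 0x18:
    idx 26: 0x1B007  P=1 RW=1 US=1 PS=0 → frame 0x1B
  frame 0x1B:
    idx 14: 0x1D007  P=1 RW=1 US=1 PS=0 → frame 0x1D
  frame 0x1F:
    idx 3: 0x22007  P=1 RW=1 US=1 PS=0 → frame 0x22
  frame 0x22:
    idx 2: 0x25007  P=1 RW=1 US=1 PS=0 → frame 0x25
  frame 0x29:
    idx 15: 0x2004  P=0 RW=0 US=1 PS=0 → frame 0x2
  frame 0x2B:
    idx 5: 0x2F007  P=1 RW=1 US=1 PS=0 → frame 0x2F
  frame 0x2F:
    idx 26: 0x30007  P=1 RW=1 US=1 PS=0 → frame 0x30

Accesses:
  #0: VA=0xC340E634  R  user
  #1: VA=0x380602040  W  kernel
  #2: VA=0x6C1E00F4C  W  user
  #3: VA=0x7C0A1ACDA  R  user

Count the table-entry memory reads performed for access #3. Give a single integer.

Trace:
#0 VA=0xC340E634 (r,user):
  L0: frame=0x17 idx=3 entry=0x18007 [P=1 RW=1 US=1 PS=0]
  L1: frame=0x18 idx=26 entry=0x1B007 [P=1 RW=1 US=1 PS=0]
  L2: frame=0x1B idx=14 entry=0x1D007 [P=1 RW=1 US=1 PS=0]
  ✓ 0x1D634  — 3 lookups
#1 VA=0x380602040 (w,kernel):
  L0: frame=0x17 idx=14 entry=0x1F007 [P=1 RW=1 US=1 PS=0]
  L1: frame=0x1F idx=3 entry=0x22007 [P=1 RW=1 US=1 PS=0]
  L2: frame=0x22 idx=2 entry=0x25007 [P=1 RW=1 US=1 PS=0]
  ✓ 0x25040  — 3 lookups
#2 VA=0x6C1E00F4C (w,user):
  L0: frame=0x17 idx=27 entry=0x29007 [P=1 RW=1 US=1 PS=0]
  L1: frame=0x29 idx=15 entry=0x2004 [P=0 RW=0 US=1 PS=0]
  → PAGE_NOT_PRESENT  (2 entries read)
#3 VA=0x7C0A1ACDA (r,user):
  L0: frame=0x17 idx=31 entry=0x2B007 [P=1 RW=1 US=1 PS=0]
  L1: frame=0x2B idx=5 entry=0x2F007 [P=1 RW=1 US=1 PS=0]
  L2: frame=0x2F idx=26 entry=0x30007 [P=1 RW=1 US=1 PS=0]
  ✓ 0x30CDA  — 3 lookups

Entries read for #3: 3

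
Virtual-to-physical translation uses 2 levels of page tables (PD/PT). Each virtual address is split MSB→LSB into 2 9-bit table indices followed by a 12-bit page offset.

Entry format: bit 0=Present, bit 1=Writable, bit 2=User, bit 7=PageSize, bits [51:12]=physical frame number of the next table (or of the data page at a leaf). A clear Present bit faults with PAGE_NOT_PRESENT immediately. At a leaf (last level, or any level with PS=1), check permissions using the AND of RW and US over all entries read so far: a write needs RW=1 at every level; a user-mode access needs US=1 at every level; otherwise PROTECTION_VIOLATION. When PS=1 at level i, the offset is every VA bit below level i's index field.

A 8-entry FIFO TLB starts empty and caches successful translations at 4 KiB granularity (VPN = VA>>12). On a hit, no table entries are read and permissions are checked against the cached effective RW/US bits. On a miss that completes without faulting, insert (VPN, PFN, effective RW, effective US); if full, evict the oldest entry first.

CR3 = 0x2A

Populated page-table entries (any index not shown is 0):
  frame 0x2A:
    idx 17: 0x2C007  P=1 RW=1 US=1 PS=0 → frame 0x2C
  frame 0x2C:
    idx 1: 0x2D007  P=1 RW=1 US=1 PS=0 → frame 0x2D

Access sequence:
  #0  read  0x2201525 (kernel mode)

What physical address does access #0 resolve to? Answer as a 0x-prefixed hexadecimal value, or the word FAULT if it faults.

Per-access translation:
#0 VA=0x2201525 (r,kernel):
  lvl0: tbl 0x2A, slot 17 ⇒ 0x2C007 (P1/RW1/US1/PS0)
  lvl1: tbl 0x2C, slot 1 ⇒ 0x2D007 (P1/RW1/US1/PS0)
  → PA=0x2D525  (2 entries read)

Access #0 PA: 0x2D525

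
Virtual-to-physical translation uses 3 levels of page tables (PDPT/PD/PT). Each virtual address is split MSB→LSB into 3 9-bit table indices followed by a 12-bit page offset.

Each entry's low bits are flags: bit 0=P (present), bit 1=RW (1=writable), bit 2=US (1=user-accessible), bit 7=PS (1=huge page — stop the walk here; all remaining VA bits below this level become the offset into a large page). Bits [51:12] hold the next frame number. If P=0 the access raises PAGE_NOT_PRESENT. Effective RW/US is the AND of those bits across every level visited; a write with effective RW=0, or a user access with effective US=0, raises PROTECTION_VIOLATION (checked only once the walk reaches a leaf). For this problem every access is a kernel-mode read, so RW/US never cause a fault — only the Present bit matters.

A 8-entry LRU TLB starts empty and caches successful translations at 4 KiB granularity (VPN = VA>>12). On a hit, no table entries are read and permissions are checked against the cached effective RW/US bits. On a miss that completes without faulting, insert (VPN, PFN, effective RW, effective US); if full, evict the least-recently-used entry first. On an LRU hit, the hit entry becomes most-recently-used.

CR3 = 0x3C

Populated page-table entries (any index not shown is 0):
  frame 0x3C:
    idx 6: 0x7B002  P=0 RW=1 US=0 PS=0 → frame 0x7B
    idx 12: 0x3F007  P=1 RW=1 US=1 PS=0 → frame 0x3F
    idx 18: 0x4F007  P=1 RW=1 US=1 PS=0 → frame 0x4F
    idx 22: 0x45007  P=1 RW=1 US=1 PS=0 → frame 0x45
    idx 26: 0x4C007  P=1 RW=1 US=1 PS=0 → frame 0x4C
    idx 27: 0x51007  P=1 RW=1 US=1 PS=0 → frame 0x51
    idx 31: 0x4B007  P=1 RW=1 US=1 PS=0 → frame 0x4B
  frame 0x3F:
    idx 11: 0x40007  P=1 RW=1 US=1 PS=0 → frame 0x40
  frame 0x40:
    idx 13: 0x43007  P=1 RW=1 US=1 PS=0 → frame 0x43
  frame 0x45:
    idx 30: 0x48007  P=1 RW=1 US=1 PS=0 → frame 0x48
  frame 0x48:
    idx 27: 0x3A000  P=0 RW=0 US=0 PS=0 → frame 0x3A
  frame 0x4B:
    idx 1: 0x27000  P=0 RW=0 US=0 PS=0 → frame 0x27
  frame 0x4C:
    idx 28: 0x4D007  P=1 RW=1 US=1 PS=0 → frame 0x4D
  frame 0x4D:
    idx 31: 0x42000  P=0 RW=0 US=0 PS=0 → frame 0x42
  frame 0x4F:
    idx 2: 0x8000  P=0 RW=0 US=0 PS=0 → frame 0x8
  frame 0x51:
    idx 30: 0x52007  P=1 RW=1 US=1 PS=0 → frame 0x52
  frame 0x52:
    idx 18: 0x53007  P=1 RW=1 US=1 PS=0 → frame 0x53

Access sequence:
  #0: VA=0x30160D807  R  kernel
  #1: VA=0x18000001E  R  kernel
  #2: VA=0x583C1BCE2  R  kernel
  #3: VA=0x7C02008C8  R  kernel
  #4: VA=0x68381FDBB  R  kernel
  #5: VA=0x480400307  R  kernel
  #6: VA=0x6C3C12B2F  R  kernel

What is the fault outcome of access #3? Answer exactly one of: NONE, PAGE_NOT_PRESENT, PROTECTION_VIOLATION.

Trace:
#0 VA=0x30160D807 (r,kernel):
  L0: frame=0x3C idx=12 entry=0x3F007 [P=1 RW=1 US=1 PS=0]
  L1: frame=0x3F idx=11 entry=0x40007 [P=1 RW=1 US=1 PS=0]
  L2: frame=0x40 idx=13 entry=0x43007 [P=1 RW=1 US=1 PS=0]
  → PA=0x43807  (3 entries read)
#1 VA=0x18000001E (r,kernel):
  L0: frame=0x3C idx=6 entry=0x7B002 [P=0 RW=1 US=0 PS=0]
  → PAGE_NOT_PRESENT  (1 entries read)
#2 VA=0x583C1BCE2 (r,kernel):
  L0: frame=0x3C idx=22 entry=0x45007 [P=1 RW=1 US=1 PS=0]
  L1: frame=0x45 idx=30 entry=0x48007 [P=1 RW=1 US=1 PS=0]
  L2: frame=0x48 idx=27 entry=0x3A000 [P=0 RW=0 US=0 PS=0]
  → PAGE_NOT_PRESENT  (3 entries read)
#3 VA=0x7C02008C8 (r,kernel):
  L0: frame=0x3C idx=31 entry=0x4B007 [P=1 RW=1 US=1 PS=0]
  L1: frame=0x4B idx=1 entry=0x27000 [P=0 RW=0 US=0 PS=0]
  → PAGE_NOT_PRESENT  (2 entries read)
#4 VA=0x68381FDBB (r,kernel):
  L0: frame=0x3C idx=26 entry=0x4C007 [P=1 RW=1 US=1 PS=0]
  L1: frame=0x4C idx=28 entry=0x4D007 [P=1 RW=1 US=1 PS=0]
  L2: frame=0x4D idx=31 entry=0x42000 [P=0 RW=0 US=0 PS=0]
  → PAGE_NOT_PRESENT  (3 entries read)
#5 VA=0x480400307 (r,kernel):
  L0: frame=0x3C idx=18 entry=0x4F007 [P=1 RW=1 US=1 PS=0]
  L1: frame=0x4F idx=2 entry=0x8000 [P=0 RW=0 US=0 PS=0]
  → PAGE_NOT_PRESENT  (2 entries read)
#6 VA=0x6C3C12B2F (r,kernel):
  L0: frame=0x3C idx=27 entry=0x51007 [P=1 RW=1 US=1 PS=0]
  L1: frame=0x51 idx=30 entry=0x52007 [P=1 RW=1 US=1 PS=0]
  L2: frame=0x52 idx=18 entry=0x53007 [P=1 RW=1 US=1 PS=0]
  → PA=0x53B2F  (3 entries read)

Access #3 fault: PAGE_NOT_PRESENT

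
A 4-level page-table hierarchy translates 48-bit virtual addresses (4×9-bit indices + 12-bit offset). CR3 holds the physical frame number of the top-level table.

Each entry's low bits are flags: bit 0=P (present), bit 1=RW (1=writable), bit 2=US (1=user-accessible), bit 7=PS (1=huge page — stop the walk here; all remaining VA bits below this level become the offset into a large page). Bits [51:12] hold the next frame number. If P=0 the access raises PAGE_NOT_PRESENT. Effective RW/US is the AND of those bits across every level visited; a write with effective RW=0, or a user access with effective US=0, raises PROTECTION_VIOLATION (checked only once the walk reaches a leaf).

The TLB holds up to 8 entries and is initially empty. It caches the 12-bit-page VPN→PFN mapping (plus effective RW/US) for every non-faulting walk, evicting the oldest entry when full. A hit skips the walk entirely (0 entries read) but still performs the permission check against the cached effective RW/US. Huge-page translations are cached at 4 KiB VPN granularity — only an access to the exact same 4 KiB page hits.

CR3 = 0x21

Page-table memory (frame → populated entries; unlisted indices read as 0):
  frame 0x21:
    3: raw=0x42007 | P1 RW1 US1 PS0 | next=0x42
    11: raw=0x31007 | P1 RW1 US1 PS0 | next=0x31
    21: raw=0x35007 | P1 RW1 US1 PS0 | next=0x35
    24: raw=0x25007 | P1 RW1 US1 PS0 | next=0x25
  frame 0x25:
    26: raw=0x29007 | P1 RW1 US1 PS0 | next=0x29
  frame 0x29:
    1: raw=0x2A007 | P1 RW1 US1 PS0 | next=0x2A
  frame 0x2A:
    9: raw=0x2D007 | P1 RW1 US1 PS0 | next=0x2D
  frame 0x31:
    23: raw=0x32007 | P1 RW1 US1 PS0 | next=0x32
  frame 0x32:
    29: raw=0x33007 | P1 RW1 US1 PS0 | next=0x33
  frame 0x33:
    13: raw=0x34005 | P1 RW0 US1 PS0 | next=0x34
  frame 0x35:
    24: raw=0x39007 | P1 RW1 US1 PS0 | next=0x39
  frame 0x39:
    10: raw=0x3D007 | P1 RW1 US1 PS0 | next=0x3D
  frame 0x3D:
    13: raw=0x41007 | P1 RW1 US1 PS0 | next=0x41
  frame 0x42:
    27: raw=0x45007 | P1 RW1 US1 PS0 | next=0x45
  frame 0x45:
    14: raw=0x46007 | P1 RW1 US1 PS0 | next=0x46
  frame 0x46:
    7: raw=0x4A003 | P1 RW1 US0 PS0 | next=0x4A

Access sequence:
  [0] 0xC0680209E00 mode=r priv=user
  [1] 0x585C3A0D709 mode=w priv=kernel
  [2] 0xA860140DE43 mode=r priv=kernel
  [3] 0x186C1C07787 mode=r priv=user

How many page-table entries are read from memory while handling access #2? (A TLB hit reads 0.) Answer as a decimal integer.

Trace:
#0 VA=0xC0680209E00 (r,user):
  L0 @0x21[24] → 0x25007  P=1,RW=1,US=1,PS=0
  L1 @0x25[26] → 0x29007  P=1,RW=1,US=1,PS=0
  L2 @0x29[1] → 0x2A007  P=1,RW=1,US=1,PS=0
  L3 @0x2A[9] → 0x2D007  P=1,RW=1,US=1,PS=0
  → PA=0x2DE00  (4 entries read)
#1 VA=0x585C3A0D709 (w,kernel):
  L0 @0x21[11] → 0x31007  P=1,RW=1,US=1,PS=0
  L1 @0x31[23] → 0x32007  P=1,RW=1,US=1,PS=0
  L2 @0x32[29] → 0x33007  P=1,RW=1,US=1,PS=0
  L3 @0x33[13] → 0x34005  P=1,RW=0,US=1,PS=0
  ⇒ fault: PROTECTION_VIOLATION  — 4 lookups
#2 VA=0xA860140DE43 (r,kernel):
  L0 @0x21[21] → 0x35007  P=1,RW=1,US=1,PS=0
  L1 @0x35[24] → 0x39007  P=1,RW=1,US=1,PS=0
  L2 @0x39[10] → 0x3D007  P=1,RW=1,US=1,PS=0
  L3 @0x3D[13] → 0x41007  P=1,RW=1,US=1,PS=0
  → PA=0x41E43  (4 entries read)
#3 VA=0x186C1C07787 (r,user):
  L0 @0x21[3] → 0x42007  P=1,RW=1,US=1,PS=0
  L1 @0x42[27] → 0x45007  P=1,RW=1,US=1,PS=0
  L2 @0x45[14] → 0x46007  P=1,RW=1,US=1,PS=0
  L3 @0x46[7] → 0x4A003  P=1,RW=1,US=0,PS=0
  ⇒ fault: PROTECTION_VIOLATION  — 4 lookups

Entries read for #2: 4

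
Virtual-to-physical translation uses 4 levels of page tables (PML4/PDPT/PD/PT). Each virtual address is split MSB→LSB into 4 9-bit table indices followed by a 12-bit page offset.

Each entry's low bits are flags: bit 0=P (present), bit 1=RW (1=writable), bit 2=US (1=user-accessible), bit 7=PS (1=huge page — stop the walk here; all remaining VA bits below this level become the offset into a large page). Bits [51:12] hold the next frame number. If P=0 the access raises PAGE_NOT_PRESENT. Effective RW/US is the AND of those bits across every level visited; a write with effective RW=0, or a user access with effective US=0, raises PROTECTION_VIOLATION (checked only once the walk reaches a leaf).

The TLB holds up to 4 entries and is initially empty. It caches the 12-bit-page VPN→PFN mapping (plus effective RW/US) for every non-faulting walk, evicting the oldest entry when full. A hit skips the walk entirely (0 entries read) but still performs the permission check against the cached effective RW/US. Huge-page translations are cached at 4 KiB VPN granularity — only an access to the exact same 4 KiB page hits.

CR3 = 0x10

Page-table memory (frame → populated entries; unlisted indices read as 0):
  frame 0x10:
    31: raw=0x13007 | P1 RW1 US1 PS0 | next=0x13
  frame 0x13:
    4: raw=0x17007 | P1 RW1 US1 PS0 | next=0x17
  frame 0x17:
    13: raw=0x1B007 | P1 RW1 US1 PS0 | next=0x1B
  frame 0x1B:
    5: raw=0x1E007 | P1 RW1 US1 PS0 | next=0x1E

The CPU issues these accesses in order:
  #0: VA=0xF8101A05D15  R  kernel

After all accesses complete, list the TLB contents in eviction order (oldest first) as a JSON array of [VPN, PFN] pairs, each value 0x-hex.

Walk each access:
#0 VA=0xF8101A05D15 (r,kernel):
  L0 @0x10[31] → 0x13007  P=1,RW=1,US=1,PS=0
  L1 @0x13[4] → 0x17007  P=1,RW=1,US=1,PS=0
  L2 @0x17[13] → 0x1B007  P=1,RW=1,US=1,PS=0
  L3 @0x1B[5] → 0x1E007  P=1,RW=1,US=1,PS=0
  → PA=0x1ED15  (4 entries read)

TLB: [["0xF8101A05", "0x1E"]]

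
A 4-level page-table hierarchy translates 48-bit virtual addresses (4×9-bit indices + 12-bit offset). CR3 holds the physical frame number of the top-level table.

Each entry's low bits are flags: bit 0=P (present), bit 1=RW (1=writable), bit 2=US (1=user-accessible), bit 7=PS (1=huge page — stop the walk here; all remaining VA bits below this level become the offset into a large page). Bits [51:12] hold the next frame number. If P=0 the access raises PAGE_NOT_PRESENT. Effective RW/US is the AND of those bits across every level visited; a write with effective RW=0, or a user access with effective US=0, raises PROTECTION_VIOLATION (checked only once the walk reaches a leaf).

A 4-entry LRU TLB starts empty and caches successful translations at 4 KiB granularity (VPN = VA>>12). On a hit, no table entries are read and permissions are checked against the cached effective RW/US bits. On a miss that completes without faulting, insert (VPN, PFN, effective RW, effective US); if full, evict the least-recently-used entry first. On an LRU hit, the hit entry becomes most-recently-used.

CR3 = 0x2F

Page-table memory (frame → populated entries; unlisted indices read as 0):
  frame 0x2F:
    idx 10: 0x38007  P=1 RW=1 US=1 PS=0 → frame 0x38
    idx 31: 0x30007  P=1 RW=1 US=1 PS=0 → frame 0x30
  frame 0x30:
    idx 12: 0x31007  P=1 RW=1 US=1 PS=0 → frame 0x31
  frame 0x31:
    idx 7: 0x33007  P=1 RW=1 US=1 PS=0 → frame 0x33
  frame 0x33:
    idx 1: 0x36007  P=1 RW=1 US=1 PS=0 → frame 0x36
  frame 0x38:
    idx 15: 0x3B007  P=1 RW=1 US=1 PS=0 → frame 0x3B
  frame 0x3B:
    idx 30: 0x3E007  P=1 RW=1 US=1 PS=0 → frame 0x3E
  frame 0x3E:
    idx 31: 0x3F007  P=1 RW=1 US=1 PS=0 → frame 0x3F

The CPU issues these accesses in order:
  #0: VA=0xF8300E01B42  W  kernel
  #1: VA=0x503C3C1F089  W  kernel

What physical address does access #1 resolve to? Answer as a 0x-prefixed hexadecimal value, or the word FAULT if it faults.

Trace:
#0 VA=0xF8300E01B42 (w,kernel):
  L0 @0x2F[31] → 0x30007  P=1,RW=1,US=1,PS=0
  L1 @0x30[12] → 0x31007  P=1,RW=1,US=1,PS=0
  L2 @0x31[7] → 0x33007  P=1,RW=1,US=1,PS=0
  L3 @0x33[1] → 0x36007  P=1,RW=1,US=1,PS=0
  ⇒ phys 0x36B42  [4 reads]
#1 VA=0x503C3C1F089 (w,kernel):
  L0 @0x2F[10] → 0x38007  P=1,RW=1,US=1,PS=0
  L1 @0x38[15] → 0x3B007  P=1,RW=1,US=1,PS=0
  L2 @0x3B[30] → 0x3E007  P=1,RW=1,US=1,PS=0
  L3 @0x3E[31] → 0x3F007  P=1,RW=1,US=1,PS=0
  ⇒ phys 0x3F089  [4 reads]

Access #1 PA: 0x3F089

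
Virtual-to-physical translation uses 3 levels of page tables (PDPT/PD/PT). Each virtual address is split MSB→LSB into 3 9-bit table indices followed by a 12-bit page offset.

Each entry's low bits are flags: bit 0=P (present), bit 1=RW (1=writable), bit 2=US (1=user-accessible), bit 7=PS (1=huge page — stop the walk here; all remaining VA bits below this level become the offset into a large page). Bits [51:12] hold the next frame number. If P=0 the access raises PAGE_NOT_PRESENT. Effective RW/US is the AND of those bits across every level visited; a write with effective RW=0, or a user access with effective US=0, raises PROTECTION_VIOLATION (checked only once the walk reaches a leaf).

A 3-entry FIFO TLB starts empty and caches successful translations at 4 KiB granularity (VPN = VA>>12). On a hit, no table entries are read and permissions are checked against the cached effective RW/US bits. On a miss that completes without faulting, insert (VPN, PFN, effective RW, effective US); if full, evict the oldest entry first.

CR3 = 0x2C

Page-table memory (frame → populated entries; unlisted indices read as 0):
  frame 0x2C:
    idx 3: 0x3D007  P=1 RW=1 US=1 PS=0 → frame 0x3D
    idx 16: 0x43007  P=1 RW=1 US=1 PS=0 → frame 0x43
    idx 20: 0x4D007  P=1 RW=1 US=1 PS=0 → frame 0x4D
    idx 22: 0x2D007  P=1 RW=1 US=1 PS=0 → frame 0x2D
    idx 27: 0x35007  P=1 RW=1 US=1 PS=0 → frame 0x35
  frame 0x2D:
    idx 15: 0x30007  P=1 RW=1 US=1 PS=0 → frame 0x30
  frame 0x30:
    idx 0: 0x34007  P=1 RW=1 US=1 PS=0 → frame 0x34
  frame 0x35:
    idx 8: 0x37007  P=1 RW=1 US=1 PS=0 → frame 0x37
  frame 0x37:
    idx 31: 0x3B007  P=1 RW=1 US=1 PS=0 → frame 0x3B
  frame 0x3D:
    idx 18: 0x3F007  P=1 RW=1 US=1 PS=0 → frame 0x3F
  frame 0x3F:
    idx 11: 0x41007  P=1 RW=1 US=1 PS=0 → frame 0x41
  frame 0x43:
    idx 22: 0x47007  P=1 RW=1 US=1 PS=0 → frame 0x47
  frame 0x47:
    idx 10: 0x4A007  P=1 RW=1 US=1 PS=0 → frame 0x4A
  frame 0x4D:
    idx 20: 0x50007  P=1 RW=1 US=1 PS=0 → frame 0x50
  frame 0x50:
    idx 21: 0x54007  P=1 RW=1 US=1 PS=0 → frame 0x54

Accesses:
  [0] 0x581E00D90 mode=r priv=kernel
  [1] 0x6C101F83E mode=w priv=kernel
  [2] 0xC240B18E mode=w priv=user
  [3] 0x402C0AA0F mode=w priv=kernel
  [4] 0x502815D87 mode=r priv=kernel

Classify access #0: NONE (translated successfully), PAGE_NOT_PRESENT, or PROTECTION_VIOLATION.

Walk each access:
#0 VA=0x581E00D90 (r,kernel):
  L0 @0x2C[22] → 0x2D007  P=1,RW=1,US=1,PS=0
  L1 @0x2D[15] → 0x30007  P=1,RW=1,US=1,PS=0
  L2 @0x30[0] → 0x34007  P=1,RW=1,US=1,PS=0
  ⇒ phys 0x34D90  [3 reads]
#1 VA=0x6C101F83E (w,kernel):
  L0 @0x2C[27] → 0x35007  P=1,RW=1,US=1,PS=0
  L1 @0x35[8] → 0x37007  P=1,RW=1,US=1,PS=0
  L2 @0x37[31] → 0x3B007  P=1,RW=1,US=1,PS=0
  ⇒ phys 0x3B83E  [3 reads]
#2 VA=0xC240B18E (w,user):
  L0 @0x2C[3] → 0x3D007  P=1,RW=1,US=1,PS=0
  L1 @0x3D[18] → 0x3F007  P=1,RW=1,US=1,PS=0
  L2 @0x3F[11] → 0x41007  P=1,RW=1,US=1,PS=0
  ⇒ phys 0x4118E  [3 reads]
#3 VA=0x402C0AA0F (w,kernel):
  L0 @0x2C[16] → 0x43007  P=1,RW=1,US=1,PS=0
  L1 @0x43[22] → 0x47007  P=1,RW=1,US=1,PS=0
  L2 @0x47[10] → 0x4A007  P=1,RW=1,US=1,PS=0
  ⇒ phys 0x4AA0F  [3 reads]
#4 VA=0x502815D87 (r,kernel):
  L0 @0x2C[20] → 0x4D007  P=1,RW=1,US=1,PS=0
  L1 @0x4D[20] → 0x50007  P=1,RW=1,US=1,PS=0
  L2 @0x50[21] → 0x54007  P=1,RW=1,US=1,PS=0
  ⇒ phys 0x54D87  [3 reads]

Access #0 fault: NONE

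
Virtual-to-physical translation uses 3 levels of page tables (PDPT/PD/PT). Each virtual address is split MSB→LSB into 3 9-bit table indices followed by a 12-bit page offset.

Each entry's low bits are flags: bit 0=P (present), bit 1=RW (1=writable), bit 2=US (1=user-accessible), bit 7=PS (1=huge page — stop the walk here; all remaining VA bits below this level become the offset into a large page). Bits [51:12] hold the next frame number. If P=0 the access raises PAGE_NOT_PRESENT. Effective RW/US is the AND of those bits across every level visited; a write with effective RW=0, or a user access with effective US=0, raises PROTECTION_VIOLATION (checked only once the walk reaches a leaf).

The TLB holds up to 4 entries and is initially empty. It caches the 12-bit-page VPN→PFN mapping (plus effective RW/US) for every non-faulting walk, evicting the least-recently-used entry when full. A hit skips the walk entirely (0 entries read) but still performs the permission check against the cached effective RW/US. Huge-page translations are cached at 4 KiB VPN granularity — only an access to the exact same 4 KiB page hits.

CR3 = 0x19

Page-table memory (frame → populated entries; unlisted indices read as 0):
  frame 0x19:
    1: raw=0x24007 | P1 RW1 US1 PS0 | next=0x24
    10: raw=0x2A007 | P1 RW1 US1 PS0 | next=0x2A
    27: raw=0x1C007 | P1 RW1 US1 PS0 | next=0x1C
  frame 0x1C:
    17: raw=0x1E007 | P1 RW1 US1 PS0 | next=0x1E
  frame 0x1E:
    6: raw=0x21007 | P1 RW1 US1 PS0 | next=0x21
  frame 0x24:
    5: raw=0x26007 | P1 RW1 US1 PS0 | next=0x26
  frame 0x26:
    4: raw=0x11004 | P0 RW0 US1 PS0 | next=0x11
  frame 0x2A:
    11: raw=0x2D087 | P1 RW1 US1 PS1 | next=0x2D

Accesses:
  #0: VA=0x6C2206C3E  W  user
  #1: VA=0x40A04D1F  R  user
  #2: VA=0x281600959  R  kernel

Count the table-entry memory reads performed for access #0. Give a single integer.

Walk each access:
#0 VA=0x6C2206C3E (w,user):
  L0 @0x19[27] → 0x1C007  P=1,RW=1,US=1,PS=0
  L1 @0x1C[17] → 0x1E007  P=1,RW=1,US=1,PS=0
  L2 @0x1E[6] → 0x21007  P=1,RW=1,US=1,PS=0
  ⇒ phys 0x21C3E  [3 reads]
#1 VA=0x40A04D1F (r,user):
  L0 @0x19[1] → 0x24007  P=1,RW=1,US=1,PS=0
  L1 @0x24[5] → 0x26007  P=1,RW=1,US=1,PS=0
  L2 @0x26[4] → 0x11004  P=0,RW=0,US=1,PS=0
  ⇒ fault: PAGE_NOT_PRESENT  — 3 lookups
#2 VA=0x281600959 (r,kernel):
  L0 @0x19[10] → 0x2A007  P=1,RW=1,US=1,PS=0
  L1 @0x2A[11] → 0x2D087  P=1,RW=1,US=1,PS=1
  ⇒ phys 0x2D959 (huge @L1)  [2 reads]

Entries read for #0: 3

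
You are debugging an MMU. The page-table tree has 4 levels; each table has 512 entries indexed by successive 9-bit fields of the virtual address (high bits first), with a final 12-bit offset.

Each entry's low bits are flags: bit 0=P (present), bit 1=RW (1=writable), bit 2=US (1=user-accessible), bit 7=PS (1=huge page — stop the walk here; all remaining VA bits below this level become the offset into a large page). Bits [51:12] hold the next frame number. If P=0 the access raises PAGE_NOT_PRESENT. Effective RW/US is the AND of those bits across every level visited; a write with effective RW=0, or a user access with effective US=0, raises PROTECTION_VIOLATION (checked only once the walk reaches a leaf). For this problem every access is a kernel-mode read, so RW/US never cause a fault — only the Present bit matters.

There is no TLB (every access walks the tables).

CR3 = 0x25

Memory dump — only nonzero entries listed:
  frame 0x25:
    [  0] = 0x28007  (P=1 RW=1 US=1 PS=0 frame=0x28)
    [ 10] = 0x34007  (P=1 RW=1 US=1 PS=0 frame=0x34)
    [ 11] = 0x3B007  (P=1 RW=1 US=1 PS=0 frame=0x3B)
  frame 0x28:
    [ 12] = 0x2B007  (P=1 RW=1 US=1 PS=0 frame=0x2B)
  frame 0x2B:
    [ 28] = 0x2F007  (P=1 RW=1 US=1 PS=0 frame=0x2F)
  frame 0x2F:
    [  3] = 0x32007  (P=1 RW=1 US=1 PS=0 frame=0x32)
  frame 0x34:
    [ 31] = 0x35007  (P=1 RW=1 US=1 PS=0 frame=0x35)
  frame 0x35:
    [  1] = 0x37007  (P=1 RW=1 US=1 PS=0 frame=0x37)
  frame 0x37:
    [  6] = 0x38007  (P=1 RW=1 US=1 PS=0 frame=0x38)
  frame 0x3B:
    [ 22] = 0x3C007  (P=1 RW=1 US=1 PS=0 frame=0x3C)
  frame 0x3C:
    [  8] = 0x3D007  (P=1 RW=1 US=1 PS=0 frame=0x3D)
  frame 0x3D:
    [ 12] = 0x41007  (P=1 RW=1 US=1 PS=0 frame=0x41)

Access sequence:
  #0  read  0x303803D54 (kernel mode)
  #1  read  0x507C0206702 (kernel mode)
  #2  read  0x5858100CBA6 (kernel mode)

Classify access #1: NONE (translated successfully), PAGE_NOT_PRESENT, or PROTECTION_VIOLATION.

Walk each access:
#0 VA=0x303803D54 (r,kernel):
  L0: frame=0x25 idx=0 entry=0x28007 [P=1 RW=1 US=1 PS=0]
  L1: frame=0x28 idx=12 entry=0x2B007 [P=1 RW=1 US=1 PS=0]
  L2: frame=0x2B idx=28 entry=0x2F007 [P=1 RW=1 US=1 PS=0]
  L3: frame=0x2F idx=3 entry=0x32007 [P=1 RW=1 US=1 PS=0]
  ⇒ phys 0x32D54  [4 reads]
#1 VA=0x507C0206702 (r,kernel):
  L0: frame=0x25 idx=10 entry=0x34007 [P=1 RW=1 US=1 PS=0]
  L1: frame=0x34 idx=31 entry=0x35007 [P=1 RW=1 US=1 PS=0]
  L2: frame=0x35 idx=1 entry=0x37007 [P=1 RW=1 US=1 PS=0]
  L3: frame=0x37 idx=6 entry=0x38007 [P=1 RW=1 US=1 PS=0]
  ⇒ phys 0x38702  [4 reads]
#2 VA=0x5858100CBA6 (r,kernel):
  L0: frame=0x25 idx=11 entry=0x3B007 [P=1 RW=1 US=1 PS=0]
  L1: frame=0x3B idx=22 entry=0x3C007 [P=1 RW=1 US=1 PS=0]
  L2: frame=0x3C idx=8 entry=0x3D007 [P=1 RW=1 US=1 PS=0]
  L3: frame=0x3D idx=12 entry=0x41007 [P=1 RW=1 US=1 PS=0]
  ⇒ phys 0x41BA6  [4 reads]

Access #1 fault: NONE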